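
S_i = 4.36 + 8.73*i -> [4.36, 13.09, 21.82, 30.55, 39.28]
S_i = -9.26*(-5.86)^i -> [-9.26, 54.26, -317.98, 1863.39, -10919.47]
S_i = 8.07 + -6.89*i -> [8.07, 1.18, -5.71, -12.6, -19.49]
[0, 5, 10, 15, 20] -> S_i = 0 + 5*i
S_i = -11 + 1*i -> [-11, -10, -9, -8, -7]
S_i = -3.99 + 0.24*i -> [-3.99, -3.75, -3.51, -3.27, -3.03]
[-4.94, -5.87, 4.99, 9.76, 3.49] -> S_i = Random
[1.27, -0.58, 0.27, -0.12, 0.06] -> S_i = 1.27*(-0.46)^i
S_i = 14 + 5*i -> [14, 19, 24, 29, 34]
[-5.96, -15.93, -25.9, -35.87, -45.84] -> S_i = -5.96 + -9.97*i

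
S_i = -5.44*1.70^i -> [-5.44, -9.25, -15.72, -26.73, -45.44]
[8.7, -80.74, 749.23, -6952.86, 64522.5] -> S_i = 8.70*(-9.28)^i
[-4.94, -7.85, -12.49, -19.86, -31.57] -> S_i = -4.94*1.59^i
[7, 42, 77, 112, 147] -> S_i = 7 + 35*i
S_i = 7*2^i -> [7, 14, 28, 56, 112]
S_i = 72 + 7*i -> [72, 79, 86, 93, 100]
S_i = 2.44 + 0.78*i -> [2.44, 3.22, 4.0, 4.78, 5.56]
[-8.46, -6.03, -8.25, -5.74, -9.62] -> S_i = Random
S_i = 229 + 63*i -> [229, 292, 355, 418, 481]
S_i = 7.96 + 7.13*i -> [7.96, 15.09, 22.22, 29.35, 36.48]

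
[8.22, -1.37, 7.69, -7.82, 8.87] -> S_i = Random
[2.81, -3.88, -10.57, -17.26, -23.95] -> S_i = 2.81 + -6.69*i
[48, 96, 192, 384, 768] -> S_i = 48*2^i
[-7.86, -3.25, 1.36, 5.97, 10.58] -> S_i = -7.86 + 4.61*i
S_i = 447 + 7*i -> [447, 454, 461, 468, 475]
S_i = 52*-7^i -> [52, -364, 2548, -17836, 124852]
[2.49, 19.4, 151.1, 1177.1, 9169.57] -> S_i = 2.49*7.79^i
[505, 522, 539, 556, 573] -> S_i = 505 + 17*i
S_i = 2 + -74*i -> [2, -72, -146, -220, -294]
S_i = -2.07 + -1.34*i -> [-2.07, -3.41, -4.75, -6.09, -7.43]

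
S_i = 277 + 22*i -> [277, 299, 321, 343, 365]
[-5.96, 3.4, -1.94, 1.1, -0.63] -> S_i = -5.96*(-0.57)^i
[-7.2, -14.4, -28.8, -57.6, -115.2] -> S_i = -7.20*2.00^i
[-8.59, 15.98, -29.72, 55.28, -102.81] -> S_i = -8.59*(-1.86)^i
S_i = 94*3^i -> [94, 282, 846, 2538, 7614]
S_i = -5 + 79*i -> [-5, 74, 153, 232, 311]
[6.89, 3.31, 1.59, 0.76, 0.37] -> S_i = 6.89*0.48^i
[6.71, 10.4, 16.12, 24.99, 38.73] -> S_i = 6.71*1.55^i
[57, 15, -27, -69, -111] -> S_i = 57 + -42*i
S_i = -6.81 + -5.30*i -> [-6.81, -12.11, -17.41, -22.71, -28.01]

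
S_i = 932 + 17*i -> [932, 949, 966, 983, 1000]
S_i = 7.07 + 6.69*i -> [7.07, 13.76, 20.45, 27.14, 33.83]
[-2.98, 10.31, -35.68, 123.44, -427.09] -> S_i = -2.98*(-3.46)^i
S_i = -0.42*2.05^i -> [-0.42, -0.86, -1.77, -3.62, -7.42]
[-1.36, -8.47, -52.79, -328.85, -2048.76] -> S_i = -1.36*6.23^i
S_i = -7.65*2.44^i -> [-7.65, -18.67, -45.55, -111.13, -271.16]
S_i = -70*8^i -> [-70, -560, -4480, -35840, -286720]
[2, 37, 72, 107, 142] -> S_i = 2 + 35*i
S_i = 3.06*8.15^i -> [3.06, 24.94, 203.25, 1656.51, 13500.56]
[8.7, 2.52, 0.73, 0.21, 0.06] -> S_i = 8.70*0.29^i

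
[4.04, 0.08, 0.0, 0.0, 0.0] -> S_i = 4.04*0.02^i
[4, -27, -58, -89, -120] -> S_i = 4 + -31*i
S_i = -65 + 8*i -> [-65, -57, -49, -41, -33]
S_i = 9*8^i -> [9, 72, 576, 4608, 36864]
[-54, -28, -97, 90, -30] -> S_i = Random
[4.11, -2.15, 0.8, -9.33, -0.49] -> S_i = Random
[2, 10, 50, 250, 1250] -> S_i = 2*5^i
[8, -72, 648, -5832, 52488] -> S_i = 8*-9^i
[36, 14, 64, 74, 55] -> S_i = Random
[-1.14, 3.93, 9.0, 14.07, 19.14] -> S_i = -1.14 + 5.07*i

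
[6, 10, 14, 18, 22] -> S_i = 6 + 4*i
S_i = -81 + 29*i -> [-81, -52, -23, 6, 35]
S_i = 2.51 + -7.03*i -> [2.51, -4.52, -11.55, -18.58, -25.61]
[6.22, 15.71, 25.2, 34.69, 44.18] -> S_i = 6.22 + 9.49*i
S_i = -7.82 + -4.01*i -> [-7.82, -11.83, -15.84, -19.85, -23.86]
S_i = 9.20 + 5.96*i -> [9.2, 15.16, 21.12, 27.08, 33.04]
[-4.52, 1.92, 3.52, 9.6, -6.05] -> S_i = Random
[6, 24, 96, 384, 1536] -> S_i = 6*4^i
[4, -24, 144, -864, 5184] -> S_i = 4*-6^i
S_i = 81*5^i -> [81, 405, 2025, 10125, 50625]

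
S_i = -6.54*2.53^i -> [-6.54, -16.55, -41.86, -105.91, -267.95]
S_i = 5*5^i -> [5, 25, 125, 625, 3125]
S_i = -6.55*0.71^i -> [-6.55, -4.65, -3.3, -2.34, -1.66]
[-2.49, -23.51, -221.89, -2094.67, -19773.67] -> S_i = -2.49*9.44^i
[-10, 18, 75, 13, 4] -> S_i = Random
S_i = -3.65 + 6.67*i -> [-3.65, 3.02, 9.69, 16.36, 23.03]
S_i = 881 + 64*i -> [881, 945, 1009, 1073, 1137]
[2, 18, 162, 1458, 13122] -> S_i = 2*9^i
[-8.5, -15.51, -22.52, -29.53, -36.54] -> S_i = -8.50 + -7.01*i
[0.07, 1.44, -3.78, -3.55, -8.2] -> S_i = Random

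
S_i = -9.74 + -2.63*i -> [-9.74, -12.37, -15.0, -17.63, -20.26]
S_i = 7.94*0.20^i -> [7.94, 1.59, 0.32, 0.06, 0.01]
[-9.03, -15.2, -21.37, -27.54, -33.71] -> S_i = -9.03 + -6.17*i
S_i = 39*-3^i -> [39, -117, 351, -1053, 3159]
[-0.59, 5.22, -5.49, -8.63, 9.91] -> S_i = Random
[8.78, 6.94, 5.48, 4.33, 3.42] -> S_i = 8.78*0.79^i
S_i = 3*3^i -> [3, 9, 27, 81, 243]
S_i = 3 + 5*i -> [3, 8, 13, 18, 23]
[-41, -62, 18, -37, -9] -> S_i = Random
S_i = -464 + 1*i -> [-464, -463, -462, -461, -460]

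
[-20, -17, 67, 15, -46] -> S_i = Random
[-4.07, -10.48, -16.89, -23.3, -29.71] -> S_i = -4.07 + -6.41*i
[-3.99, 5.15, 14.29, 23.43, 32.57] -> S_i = -3.99 + 9.14*i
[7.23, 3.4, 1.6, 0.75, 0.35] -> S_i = 7.23*0.47^i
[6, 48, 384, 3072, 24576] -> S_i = 6*8^i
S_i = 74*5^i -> [74, 370, 1850, 9250, 46250]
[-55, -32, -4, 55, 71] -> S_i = Random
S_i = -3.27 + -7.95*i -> [-3.27, -11.22, -19.17, -27.12, -35.07]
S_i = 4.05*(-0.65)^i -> [4.05, -2.63, 1.71, -1.11, 0.72]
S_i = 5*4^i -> [5, 20, 80, 320, 1280]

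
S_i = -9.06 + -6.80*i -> [-9.06, -15.86, -22.66, -29.46, -36.26]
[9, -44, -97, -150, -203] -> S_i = 9 + -53*i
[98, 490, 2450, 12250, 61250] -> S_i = 98*5^i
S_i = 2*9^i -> [2, 18, 162, 1458, 13122]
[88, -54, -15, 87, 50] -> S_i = Random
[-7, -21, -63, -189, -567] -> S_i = -7*3^i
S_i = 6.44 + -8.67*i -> [6.44, -2.23, -10.9, -19.57, -28.24]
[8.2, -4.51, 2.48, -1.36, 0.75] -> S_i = 8.20*(-0.55)^i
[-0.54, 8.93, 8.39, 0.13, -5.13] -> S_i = Random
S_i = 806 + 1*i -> [806, 807, 808, 809, 810]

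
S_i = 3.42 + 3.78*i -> [3.42, 7.2, 10.98, 14.76, 18.54]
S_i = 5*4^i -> [5, 20, 80, 320, 1280]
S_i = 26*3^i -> [26, 78, 234, 702, 2106]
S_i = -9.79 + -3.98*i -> [-9.79, -13.77, -17.75, -21.73, -25.71]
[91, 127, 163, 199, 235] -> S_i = 91 + 36*i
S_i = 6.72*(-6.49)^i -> [6.72, -43.61, 283.05, -1836.98, 11921.97]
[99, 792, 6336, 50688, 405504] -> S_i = 99*8^i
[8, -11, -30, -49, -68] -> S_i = 8 + -19*i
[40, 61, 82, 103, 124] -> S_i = 40 + 21*i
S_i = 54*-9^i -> [54, -486, 4374, -39366, 354294]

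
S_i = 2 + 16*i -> [2, 18, 34, 50, 66]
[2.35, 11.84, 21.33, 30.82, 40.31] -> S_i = 2.35 + 9.49*i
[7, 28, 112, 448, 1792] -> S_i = 7*4^i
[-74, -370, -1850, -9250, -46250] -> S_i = -74*5^i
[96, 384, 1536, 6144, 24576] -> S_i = 96*4^i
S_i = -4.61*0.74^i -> [-4.61, -3.41, -2.52, -1.87, -1.38]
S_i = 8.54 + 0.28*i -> [8.54, 8.82, 9.1, 9.38, 9.66]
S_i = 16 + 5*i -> [16, 21, 26, 31, 36]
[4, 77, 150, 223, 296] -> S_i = 4 + 73*i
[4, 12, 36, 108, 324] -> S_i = 4*3^i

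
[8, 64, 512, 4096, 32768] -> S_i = 8*8^i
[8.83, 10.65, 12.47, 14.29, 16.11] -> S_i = 8.83 + 1.82*i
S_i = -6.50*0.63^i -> [-6.5, -4.1, -2.58, -1.63, -1.02]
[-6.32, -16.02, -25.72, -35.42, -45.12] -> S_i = -6.32 + -9.70*i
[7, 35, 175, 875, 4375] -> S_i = 7*5^i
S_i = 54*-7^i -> [54, -378, 2646, -18522, 129654]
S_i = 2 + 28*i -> [2, 30, 58, 86, 114]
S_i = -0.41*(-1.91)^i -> [-0.41, 0.78, -1.5, 2.86, -5.46]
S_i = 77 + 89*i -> [77, 166, 255, 344, 433]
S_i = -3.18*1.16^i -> [-3.18, -3.69, -4.28, -4.96, -5.76]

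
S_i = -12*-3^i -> [-12, 36, -108, 324, -972]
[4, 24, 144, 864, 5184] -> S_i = 4*6^i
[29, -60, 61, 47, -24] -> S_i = Random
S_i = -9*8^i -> [-9, -72, -576, -4608, -36864]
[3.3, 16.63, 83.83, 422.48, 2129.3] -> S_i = 3.30*5.04^i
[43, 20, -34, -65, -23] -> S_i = Random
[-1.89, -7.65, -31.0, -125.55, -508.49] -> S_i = -1.89*4.05^i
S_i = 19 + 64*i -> [19, 83, 147, 211, 275]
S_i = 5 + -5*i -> [5, 0, -5, -10, -15]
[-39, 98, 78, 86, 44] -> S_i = Random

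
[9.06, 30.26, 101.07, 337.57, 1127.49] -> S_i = 9.06*3.34^i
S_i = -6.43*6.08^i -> [-6.43, -39.09, -237.69, -1445.18, -8786.69]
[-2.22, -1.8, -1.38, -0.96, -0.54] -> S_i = -2.22 + 0.42*i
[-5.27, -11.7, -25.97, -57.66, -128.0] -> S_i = -5.27*2.22^i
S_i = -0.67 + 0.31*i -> [-0.67, -0.36, -0.05, 0.26, 0.57]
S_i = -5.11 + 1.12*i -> [-5.11, -3.99, -2.87, -1.75, -0.63]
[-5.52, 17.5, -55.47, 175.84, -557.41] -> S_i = -5.52*(-3.17)^i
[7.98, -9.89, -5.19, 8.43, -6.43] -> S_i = Random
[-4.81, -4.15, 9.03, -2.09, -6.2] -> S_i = Random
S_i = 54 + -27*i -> [54, 27, 0, -27, -54]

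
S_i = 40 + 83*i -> [40, 123, 206, 289, 372]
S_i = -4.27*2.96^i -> [-4.27, -12.64, -37.41, -110.74, -327.79]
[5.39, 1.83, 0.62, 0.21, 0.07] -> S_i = 5.39*0.34^i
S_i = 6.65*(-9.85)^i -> [6.65, -65.5, 645.2, -6355.22, 62598.88]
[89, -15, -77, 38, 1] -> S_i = Random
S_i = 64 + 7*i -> [64, 71, 78, 85, 92]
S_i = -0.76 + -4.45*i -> [-0.76, -5.21, -9.66, -14.11, -18.56]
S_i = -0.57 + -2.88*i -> [-0.57, -3.45, -6.33, -9.21, -12.09]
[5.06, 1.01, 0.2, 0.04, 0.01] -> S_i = 5.06*0.20^i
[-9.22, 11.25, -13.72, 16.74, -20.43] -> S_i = -9.22*(-1.22)^i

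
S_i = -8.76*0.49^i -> [-8.76, -4.29, -2.1, -1.03, -0.5]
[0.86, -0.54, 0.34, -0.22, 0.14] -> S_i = 0.86*(-0.63)^i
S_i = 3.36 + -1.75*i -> [3.36, 1.61, -0.14, -1.89, -3.64]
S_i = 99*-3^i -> [99, -297, 891, -2673, 8019]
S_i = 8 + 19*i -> [8, 27, 46, 65, 84]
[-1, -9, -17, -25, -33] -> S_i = -1 + -8*i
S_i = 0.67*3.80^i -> [0.67, 2.55, 9.67, 36.76, 139.7]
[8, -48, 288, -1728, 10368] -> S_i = 8*-6^i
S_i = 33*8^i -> [33, 264, 2112, 16896, 135168]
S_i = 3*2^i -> [3, 6, 12, 24, 48]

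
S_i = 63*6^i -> [63, 378, 2268, 13608, 81648]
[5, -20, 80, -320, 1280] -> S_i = 5*-4^i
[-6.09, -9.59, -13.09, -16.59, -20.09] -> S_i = -6.09 + -3.50*i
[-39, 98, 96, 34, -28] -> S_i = Random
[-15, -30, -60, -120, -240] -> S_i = -15*2^i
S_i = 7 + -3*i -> [7, 4, 1, -2, -5]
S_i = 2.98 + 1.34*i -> [2.98, 4.32, 5.66, 7.0, 8.34]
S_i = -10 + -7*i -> [-10, -17, -24, -31, -38]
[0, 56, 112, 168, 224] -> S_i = 0 + 56*i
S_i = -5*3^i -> [-5, -15, -45, -135, -405]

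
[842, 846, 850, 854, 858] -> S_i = 842 + 4*i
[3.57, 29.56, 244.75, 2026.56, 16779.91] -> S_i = 3.57*8.28^i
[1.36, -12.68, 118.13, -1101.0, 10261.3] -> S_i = 1.36*(-9.32)^i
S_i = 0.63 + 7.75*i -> [0.63, 8.38, 16.13, 23.88, 31.63]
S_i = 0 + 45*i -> [0, 45, 90, 135, 180]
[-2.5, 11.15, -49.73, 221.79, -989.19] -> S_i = -2.50*(-4.46)^i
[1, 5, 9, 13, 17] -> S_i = 1 + 4*i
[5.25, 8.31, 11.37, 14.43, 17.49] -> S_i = 5.25 + 3.06*i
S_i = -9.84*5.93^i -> [-9.84, -58.35, -346.02, -2051.91, -12167.85]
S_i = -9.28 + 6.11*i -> [-9.28, -3.17, 2.94, 9.05, 15.16]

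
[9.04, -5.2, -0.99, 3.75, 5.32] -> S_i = Random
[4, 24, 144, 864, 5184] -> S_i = 4*6^i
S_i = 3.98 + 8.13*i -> [3.98, 12.11, 20.24, 28.37, 36.5]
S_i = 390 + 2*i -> [390, 392, 394, 396, 398]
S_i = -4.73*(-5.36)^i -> [-4.73, 25.35, -135.89, 728.38, -3904.09]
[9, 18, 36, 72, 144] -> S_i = 9*2^i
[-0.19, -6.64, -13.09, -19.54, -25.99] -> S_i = -0.19 + -6.45*i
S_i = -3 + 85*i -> [-3, 82, 167, 252, 337]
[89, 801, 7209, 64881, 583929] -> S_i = 89*9^i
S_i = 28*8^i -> [28, 224, 1792, 14336, 114688]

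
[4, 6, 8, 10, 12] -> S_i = 4 + 2*i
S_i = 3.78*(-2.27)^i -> [3.78, -8.58, 19.48, -44.21, 100.37]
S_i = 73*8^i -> [73, 584, 4672, 37376, 299008]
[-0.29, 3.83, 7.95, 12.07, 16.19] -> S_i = -0.29 + 4.12*i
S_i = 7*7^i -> [7, 49, 343, 2401, 16807]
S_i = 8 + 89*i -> [8, 97, 186, 275, 364]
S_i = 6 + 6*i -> [6, 12, 18, 24, 30]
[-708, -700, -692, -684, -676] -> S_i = -708 + 8*i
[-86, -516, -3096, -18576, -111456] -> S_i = -86*6^i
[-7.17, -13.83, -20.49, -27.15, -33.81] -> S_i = -7.17 + -6.66*i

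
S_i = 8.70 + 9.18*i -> [8.7, 17.88, 27.06, 36.24, 45.42]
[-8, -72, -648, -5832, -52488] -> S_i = -8*9^i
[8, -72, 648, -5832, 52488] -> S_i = 8*-9^i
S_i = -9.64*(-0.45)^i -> [-9.64, 4.34, -1.95, 0.88, -0.4]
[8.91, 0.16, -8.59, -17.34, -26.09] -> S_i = 8.91 + -8.75*i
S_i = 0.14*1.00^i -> [0.14, 0.14, 0.14, 0.14, 0.14]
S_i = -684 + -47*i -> [-684, -731, -778, -825, -872]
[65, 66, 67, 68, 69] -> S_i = 65 + 1*i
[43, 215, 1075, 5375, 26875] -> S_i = 43*5^i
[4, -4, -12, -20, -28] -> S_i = 4 + -8*i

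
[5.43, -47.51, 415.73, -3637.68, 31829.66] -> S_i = 5.43*(-8.75)^i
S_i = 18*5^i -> [18, 90, 450, 2250, 11250]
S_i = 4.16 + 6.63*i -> [4.16, 10.79, 17.42, 24.05, 30.68]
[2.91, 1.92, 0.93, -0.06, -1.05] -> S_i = 2.91 + -0.99*i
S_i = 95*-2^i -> [95, -190, 380, -760, 1520]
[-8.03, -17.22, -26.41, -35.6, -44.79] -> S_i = -8.03 + -9.19*i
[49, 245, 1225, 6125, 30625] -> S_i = 49*5^i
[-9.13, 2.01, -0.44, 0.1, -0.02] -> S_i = -9.13*(-0.22)^i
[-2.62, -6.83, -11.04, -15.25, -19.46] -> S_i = -2.62 + -4.21*i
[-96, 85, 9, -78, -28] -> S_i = Random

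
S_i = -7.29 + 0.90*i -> [-7.29, -6.39, -5.49, -4.59, -3.69]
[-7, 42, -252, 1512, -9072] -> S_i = -7*-6^i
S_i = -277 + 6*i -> [-277, -271, -265, -259, -253]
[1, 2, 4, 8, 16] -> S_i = 1*2^i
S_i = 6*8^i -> [6, 48, 384, 3072, 24576]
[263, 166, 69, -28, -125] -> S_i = 263 + -97*i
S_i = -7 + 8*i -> [-7, 1, 9, 17, 25]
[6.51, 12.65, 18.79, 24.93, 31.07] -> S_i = 6.51 + 6.14*i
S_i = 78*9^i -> [78, 702, 6318, 56862, 511758]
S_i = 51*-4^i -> [51, -204, 816, -3264, 13056]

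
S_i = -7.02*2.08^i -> [-7.02, -14.6, -30.37, -63.17, -131.4]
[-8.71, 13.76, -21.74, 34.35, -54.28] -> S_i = -8.71*(-1.58)^i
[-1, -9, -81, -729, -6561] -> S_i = -1*9^i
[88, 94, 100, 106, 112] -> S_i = 88 + 6*i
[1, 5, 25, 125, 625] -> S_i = 1*5^i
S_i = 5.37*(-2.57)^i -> [5.37, -13.8, 35.47, -91.15, 234.26]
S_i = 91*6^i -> [91, 546, 3276, 19656, 117936]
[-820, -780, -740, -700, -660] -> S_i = -820 + 40*i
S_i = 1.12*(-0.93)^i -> [1.12, -1.04, 0.97, -0.9, 0.84]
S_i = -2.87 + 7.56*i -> [-2.87, 4.69, 12.25, 19.81, 27.37]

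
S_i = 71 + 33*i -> [71, 104, 137, 170, 203]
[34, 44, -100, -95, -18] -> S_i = Random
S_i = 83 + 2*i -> [83, 85, 87, 89, 91]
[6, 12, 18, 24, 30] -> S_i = 6 + 6*i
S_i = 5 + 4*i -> [5, 9, 13, 17, 21]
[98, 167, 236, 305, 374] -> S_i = 98 + 69*i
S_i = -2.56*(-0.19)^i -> [-2.56, 0.49, -0.09, 0.02, -0.0]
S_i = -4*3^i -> [-4, -12, -36, -108, -324]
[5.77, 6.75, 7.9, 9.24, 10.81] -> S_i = 5.77*1.17^i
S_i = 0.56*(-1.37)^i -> [0.56, -0.77, 1.05, -1.44, 1.97]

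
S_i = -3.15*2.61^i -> [-3.15, -8.22, -21.46, -56.01, -146.17]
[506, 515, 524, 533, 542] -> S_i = 506 + 9*i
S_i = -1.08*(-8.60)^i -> [-1.08, 9.29, -79.88, 686.94, -5907.69]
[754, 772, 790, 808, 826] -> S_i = 754 + 18*i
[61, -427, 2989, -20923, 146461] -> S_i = 61*-7^i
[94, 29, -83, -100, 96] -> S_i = Random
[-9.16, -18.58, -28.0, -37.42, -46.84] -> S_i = -9.16 + -9.42*i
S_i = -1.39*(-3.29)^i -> [-1.39, 4.57, -15.05, 49.5, -162.85]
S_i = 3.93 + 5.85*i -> [3.93, 9.78, 15.63, 21.48, 27.33]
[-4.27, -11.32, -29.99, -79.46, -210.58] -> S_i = -4.27*2.65^i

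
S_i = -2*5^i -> [-2, -10, -50, -250, -1250]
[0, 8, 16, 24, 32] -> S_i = 0 + 8*i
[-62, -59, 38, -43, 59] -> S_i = Random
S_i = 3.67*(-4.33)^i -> [3.67, -15.89, 68.81, -297.94, 1290.08]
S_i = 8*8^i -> [8, 64, 512, 4096, 32768]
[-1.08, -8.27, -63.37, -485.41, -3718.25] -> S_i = -1.08*7.66^i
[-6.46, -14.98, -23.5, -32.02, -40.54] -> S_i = -6.46 + -8.52*i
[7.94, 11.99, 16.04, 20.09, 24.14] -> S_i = 7.94 + 4.05*i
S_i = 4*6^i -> [4, 24, 144, 864, 5184]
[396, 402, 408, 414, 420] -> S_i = 396 + 6*i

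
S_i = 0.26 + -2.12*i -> [0.26, -1.86, -3.98, -6.1, -8.22]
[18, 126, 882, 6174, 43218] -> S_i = 18*7^i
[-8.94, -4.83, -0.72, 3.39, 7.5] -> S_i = -8.94 + 4.11*i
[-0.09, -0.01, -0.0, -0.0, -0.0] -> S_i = -0.09*0.09^i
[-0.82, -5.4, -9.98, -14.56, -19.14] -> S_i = -0.82 + -4.58*i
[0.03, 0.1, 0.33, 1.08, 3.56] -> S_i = 0.03*3.30^i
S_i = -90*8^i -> [-90, -720, -5760, -46080, -368640]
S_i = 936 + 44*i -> [936, 980, 1024, 1068, 1112]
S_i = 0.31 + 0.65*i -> [0.31, 0.96, 1.61, 2.26, 2.91]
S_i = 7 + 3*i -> [7, 10, 13, 16, 19]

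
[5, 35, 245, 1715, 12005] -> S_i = 5*7^i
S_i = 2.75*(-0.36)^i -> [2.75, -0.99, 0.36, -0.13, 0.05]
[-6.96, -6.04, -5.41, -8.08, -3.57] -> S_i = Random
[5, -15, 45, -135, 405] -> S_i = 5*-3^i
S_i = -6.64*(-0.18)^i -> [-6.64, 1.2, -0.22, 0.04, -0.01]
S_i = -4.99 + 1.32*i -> [-4.99, -3.67, -2.35, -1.03, 0.29]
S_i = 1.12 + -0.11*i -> [1.12, 1.01, 0.9, 0.79, 0.68]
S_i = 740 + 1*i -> [740, 741, 742, 743, 744]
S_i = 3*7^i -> [3, 21, 147, 1029, 7203]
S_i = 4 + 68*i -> [4, 72, 140, 208, 276]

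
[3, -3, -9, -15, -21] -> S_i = 3 + -6*i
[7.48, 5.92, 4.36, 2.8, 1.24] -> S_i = 7.48 + -1.56*i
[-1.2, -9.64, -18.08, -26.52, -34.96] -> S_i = -1.20 + -8.44*i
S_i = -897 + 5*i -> [-897, -892, -887, -882, -877]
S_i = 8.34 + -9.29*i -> [8.34, -0.95, -10.24, -19.53, -28.82]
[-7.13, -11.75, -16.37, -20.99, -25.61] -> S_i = -7.13 + -4.62*i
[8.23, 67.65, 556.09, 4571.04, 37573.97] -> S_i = 8.23*8.22^i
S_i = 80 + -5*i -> [80, 75, 70, 65, 60]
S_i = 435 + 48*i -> [435, 483, 531, 579, 627]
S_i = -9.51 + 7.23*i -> [-9.51, -2.28, 4.95, 12.18, 19.41]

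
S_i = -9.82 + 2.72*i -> [-9.82, -7.1, -4.38, -1.66, 1.06]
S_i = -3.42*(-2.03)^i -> [-3.42, 6.94, -14.09, 28.61, -58.08]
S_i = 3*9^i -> [3, 27, 243, 2187, 19683]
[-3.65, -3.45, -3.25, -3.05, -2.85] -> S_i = -3.65 + 0.20*i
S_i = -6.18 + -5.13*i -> [-6.18, -11.31, -16.44, -21.57, -26.7]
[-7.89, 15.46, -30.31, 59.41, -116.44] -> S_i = -7.89*(-1.96)^i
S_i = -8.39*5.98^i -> [-8.39, -50.17, -300.03, -1794.18, -10729.18]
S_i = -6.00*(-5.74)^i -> [-6.0, 34.44, -197.69, 1134.72, -6513.27]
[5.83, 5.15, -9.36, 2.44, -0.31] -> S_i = Random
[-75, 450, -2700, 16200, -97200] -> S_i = -75*-6^i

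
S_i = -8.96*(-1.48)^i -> [-8.96, 13.26, -19.63, 29.05, -42.99]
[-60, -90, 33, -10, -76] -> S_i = Random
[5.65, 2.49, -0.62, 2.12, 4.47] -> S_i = Random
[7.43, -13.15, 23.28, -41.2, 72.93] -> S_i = 7.43*(-1.77)^i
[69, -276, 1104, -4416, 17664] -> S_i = 69*-4^i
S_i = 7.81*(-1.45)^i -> [7.81, -11.32, 16.42, -23.81, 34.52]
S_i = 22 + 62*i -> [22, 84, 146, 208, 270]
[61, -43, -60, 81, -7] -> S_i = Random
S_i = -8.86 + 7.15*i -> [-8.86, -1.71, 5.44, 12.59, 19.74]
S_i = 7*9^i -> [7, 63, 567, 5103, 45927]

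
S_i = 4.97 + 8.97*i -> [4.97, 13.94, 22.91, 31.88, 40.85]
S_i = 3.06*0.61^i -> [3.06, 1.87, 1.14, 0.69, 0.42]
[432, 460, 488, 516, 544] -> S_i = 432 + 28*i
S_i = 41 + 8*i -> [41, 49, 57, 65, 73]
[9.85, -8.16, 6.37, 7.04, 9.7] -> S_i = Random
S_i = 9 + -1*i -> [9, 8, 7, 6, 5]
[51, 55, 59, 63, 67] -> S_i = 51 + 4*i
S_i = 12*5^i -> [12, 60, 300, 1500, 7500]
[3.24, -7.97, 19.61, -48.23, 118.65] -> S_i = 3.24*(-2.46)^i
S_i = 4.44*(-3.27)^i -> [4.44, -14.52, 47.48, -155.25, 507.66]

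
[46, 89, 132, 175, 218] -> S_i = 46 + 43*i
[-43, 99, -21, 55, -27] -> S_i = Random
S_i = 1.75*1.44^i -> [1.75, 2.52, 3.63, 5.23, 7.52]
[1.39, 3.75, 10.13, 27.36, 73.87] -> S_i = 1.39*2.70^i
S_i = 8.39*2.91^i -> [8.39, 24.41, 71.05, 206.75, 601.64]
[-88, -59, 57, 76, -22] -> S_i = Random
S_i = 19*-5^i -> [19, -95, 475, -2375, 11875]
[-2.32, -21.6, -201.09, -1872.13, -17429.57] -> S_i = -2.32*9.31^i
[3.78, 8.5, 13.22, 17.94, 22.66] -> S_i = 3.78 + 4.72*i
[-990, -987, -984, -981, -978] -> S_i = -990 + 3*i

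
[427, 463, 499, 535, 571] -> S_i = 427 + 36*i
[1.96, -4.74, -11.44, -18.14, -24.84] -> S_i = 1.96 + -6.70*i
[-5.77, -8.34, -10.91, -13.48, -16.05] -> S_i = -5.77 + -2.57*i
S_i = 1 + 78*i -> [1, 79, 157, 235, 313]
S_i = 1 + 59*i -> [1, 60, 119, 178, 237]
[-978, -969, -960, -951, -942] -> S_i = -978 + 9*i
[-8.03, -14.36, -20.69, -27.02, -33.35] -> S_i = -8.03 + -6.33*i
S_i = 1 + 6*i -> [1, 7, 13, 19, 25]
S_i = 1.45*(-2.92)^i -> [1.45, -4.23, 12.36, -36.1, 105.41]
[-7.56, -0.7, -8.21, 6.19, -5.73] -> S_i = Random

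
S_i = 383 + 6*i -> [383, 389, 395, 401, 407]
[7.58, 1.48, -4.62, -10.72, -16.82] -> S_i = 7.58 + -6.10*i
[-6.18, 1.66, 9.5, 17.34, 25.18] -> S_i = -6.18 + 7.84*i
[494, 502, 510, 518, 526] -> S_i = 494 + 8*i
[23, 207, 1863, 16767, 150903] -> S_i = 23*9^i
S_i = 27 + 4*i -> [27, 31, 35, 39, 43]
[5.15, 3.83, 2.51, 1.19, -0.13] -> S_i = 5.15 + -1.32*i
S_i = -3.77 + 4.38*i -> [-3.77, 0.61, 4.99, 9.37, 13.75]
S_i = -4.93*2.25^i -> [-4.93, -11.09, -24.96, -56.16, -126.35]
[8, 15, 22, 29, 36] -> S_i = 8 + 7*i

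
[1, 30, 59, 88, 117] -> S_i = 1 + 29*i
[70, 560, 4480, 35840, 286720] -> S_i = 70*8^i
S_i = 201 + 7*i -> [201, 208, 215, 222, 229]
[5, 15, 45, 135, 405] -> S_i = 5*3^i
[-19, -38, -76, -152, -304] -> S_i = -19*2^i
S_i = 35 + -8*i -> [35, 27, 19, 11, 3]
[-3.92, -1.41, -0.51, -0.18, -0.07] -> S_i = -3.92*0.36^i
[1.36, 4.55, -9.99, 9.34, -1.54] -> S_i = Random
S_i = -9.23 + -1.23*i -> [-9.23, -10.46, -11.69, -12.92, -14.15]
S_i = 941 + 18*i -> [941, 959, 977, 995, 1013]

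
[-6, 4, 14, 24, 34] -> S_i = -6 + 10*i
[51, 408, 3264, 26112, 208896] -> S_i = 51*8^i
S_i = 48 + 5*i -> [48, 53, 58, 63, 68]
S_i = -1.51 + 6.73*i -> [-1.51, 5.22, 11.95, 18.68, 25.41]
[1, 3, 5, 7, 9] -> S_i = 1 + 2*i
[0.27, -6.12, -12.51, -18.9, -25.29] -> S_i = 0.27 + -6.39*i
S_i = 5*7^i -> [5, 35, 245, 1715, 12005]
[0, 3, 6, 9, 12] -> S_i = 0 + 3*i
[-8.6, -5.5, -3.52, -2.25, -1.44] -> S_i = -8.60*0.64^i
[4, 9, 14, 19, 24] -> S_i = 4 + 5*i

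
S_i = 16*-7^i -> [16, -112, 784, -5488, 38416]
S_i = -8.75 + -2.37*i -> [-8.75, -11.12, -13.49, -15.86, -18.23]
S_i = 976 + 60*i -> [976, 1036, 1096, 1156, 1216]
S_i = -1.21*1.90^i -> [-1.21, -2.3, -4.37, -8.3, -15.77]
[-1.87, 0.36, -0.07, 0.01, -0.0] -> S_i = -1.87*(-0.19)^i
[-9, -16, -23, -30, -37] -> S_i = -9 + -7*i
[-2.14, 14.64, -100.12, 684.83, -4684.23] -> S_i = -2.14*(-6.84)^i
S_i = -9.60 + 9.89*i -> [-9.6, 0.29, 10.18, 20.07, 29.96]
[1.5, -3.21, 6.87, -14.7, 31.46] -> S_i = 1.50*(-2.14)^i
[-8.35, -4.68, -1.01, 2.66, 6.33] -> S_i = -8.35 + 3.67*i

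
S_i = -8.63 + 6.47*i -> [-8.63, -2.16, 4.31, 10.78, 17.25]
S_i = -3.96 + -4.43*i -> [-3.96, -8.39, -12.82, -17.25, -21.68]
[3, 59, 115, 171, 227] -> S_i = 3 + 56*i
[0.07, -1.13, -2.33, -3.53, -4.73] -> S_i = 0.07 + -1.20*i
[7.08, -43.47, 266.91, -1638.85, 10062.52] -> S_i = 7.08*(-6.14)^i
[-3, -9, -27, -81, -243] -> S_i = -3*3^i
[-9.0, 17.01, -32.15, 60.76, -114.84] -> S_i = -9.00*(-1.89)^i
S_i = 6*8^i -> [6, 48, 384, 3072, 24576]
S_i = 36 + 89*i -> [36, 125, 214, 303, 392]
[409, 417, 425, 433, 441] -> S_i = 409 + 8*i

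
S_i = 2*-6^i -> [2, -12, 72, -432, 2592]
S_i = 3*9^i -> [3, 27, 243, 2187, 19683]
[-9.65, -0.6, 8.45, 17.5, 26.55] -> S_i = -9.65 + 9.05*i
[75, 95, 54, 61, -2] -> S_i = Random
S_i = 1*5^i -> [1, 5, 25, 125, 625]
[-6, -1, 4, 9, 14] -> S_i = -6 + 5*i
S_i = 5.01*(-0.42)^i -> [5.01, -2.1, 0.88, -0.37, 0.16]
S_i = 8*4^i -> [8, 32, 128, 512, 2048]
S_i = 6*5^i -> [6, 30, 150, 750, 3750]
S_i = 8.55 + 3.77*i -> [8.55, 12.32, 16.09, 19.86, 23.63]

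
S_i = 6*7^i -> [6, 42, 294, 2058, 14406]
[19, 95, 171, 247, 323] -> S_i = 19 + 76*i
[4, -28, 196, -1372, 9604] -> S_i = 4*-7^i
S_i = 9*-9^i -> [9, -81, 729, -6561, 59049]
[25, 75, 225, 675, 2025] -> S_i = 25*3^i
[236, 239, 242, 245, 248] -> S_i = 236 + 3*i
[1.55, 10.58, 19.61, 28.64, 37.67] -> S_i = 1.55 + 9.03*i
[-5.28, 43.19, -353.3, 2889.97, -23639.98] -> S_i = -5.28*(-8.18)^i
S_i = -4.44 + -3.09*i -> [-4.44, -7.53, -10.62, -13.71, -16.8]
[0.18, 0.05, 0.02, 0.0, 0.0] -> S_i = 0.18*0.30^i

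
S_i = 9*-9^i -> [9, -81, 729, -6561, 59049]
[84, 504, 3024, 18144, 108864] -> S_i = 84*6^i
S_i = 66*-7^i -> [66, -462, 3234, -22638, 158466]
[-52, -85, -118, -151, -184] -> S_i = -52 + -33*i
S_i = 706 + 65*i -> [706, 771, 836, 901, 966]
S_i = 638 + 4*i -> [638, 642, 646, 650, 654]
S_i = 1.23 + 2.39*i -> [1.23, 3.62, 6.01, 8.4, 10.79]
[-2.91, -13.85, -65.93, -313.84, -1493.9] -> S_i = -2.91*4.76^i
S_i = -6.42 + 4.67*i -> [-6.42, -1.75, 2.92, 7.59, 12.26]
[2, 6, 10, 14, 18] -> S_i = 2 + 4*i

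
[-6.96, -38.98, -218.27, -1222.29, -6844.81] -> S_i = -6.96*5.60^i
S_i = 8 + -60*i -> [8, -52, -112, -172, -232]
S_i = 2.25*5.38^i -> [2.25, 12.1, 65.12, 350.37, 1885.0]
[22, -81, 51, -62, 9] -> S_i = Random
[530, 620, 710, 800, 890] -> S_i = 530 + 90*i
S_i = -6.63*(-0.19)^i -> [-6.63, 1.26, -0.24, 0.05, -0.01]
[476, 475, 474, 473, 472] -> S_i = 476 + -1*i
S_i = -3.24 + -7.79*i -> [-3.24, -11.03, -18.82, -26.61, -34.4]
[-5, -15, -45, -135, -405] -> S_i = -5*3^i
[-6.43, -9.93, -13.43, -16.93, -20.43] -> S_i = -6.43 + -3.50*i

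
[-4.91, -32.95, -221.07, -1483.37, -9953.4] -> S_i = -4.91*6.71^i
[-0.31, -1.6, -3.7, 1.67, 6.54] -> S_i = Random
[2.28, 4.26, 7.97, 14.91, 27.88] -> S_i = 2.28*1.87^i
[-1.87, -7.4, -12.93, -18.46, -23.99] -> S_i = -1.87 + -5.53*i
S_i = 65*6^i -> [65, 390, 2340, 14040, 84240]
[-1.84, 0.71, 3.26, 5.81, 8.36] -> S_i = -1.84 + 2.55*i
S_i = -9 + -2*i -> [-9, -11, -13, -15, -17]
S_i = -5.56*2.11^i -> [-5.56, -11.73, -24.75, -52.23, -110.21]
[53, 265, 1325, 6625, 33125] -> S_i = 53*5^i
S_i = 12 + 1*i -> [12, 13, 14, 15, 16]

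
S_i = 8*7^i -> [8, 56, 392, 2744, 19208]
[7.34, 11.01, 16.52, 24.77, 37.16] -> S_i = 7.34*1.50^i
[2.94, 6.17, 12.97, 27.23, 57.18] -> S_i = 2.94*2.10^i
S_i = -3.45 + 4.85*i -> [-3.45, 1.4, 6.25, 11.1, 15.95]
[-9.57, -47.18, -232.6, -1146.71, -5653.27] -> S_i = -9.57*4.93^i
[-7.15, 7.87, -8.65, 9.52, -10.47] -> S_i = -7.15*(-1.10)^i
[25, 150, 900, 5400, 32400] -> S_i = 25*6^i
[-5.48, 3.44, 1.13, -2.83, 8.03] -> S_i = Random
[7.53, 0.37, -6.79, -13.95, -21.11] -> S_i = 7.53 + -7.16*i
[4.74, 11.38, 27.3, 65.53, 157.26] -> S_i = 4.74*2.40^i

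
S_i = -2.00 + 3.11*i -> [-2.0, 1.11, 4.22, 7.33, 10.44]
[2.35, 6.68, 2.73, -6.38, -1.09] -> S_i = Random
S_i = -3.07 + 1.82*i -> [-3.07, -1.25, 0.57, 2.39, 4.21]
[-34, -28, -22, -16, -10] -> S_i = -34 + 6*i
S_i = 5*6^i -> [5, 30, 180, 1080, 6480]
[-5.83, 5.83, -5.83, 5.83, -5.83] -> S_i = -5.83*(-1.00)^i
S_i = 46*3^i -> [46, 138, 414, 1242, 3726]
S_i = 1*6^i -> [1, 6, 36, 216, 1296]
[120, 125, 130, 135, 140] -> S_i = 120 + 5*i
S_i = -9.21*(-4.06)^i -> [-9.21, 37.39, -151.81, 616.36, -2502.44]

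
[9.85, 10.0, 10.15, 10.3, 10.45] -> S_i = 9.85 + 0.15*i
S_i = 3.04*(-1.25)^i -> [3.04, -3.8, 4.75, -5.94, 7.42]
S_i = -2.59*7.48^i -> [-2.59, -19.37, -144.91, -1083.94, -8107.86]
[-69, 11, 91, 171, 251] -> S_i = -69 + 80*i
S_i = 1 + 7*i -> [1, 8, 15, 22, 29]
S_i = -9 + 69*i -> [-9, 60, 129, 198, 267]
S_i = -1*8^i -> [-1, -8, -64, -512, -4096]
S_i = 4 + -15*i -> [4, -11, -26, -41, -56]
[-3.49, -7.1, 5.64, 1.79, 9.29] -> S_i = Random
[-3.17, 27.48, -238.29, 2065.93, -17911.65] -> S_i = -3.17*(-8.67)^i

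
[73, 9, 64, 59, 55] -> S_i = Random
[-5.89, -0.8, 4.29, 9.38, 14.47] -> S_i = -5.89 + 5.09*i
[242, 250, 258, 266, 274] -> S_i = 242 + 8*i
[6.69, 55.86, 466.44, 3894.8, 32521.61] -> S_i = 6.69*8.35^i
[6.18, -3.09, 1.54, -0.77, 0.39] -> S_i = 6.18*(-0.50)^i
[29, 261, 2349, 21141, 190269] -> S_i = 29*9^i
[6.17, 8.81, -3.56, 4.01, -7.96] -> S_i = Random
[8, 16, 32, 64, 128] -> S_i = 8*2^i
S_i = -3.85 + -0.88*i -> [-3.85, -4.73, -5.61, -6.49, -7.37]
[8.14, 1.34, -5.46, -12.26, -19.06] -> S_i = 8.14 + -6.80*i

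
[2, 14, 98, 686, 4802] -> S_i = 2*7^i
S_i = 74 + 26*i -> [74, 100, 126, 152, 178]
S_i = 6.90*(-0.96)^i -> [6.9, -6.62, 6.36, -6.1, 5.86]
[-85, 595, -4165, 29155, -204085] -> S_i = -85*-7^i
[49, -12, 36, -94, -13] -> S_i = Random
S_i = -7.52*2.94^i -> [-7.52, -22.11, -65.0, -191.1, -561.83]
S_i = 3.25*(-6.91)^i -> [3.25, -22.46, 155.18, -1072.3, 7409.61]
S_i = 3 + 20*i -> [3, 23, 43, 63, 83]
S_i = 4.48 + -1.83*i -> [4.48, 2.65, 0.82, -1.01, -2.84]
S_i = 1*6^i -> [1, 6, 36, 216, 1296]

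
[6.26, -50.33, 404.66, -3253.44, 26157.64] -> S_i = 6.26*(-8.04)^i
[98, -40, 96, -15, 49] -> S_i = Random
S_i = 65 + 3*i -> [65, 68, 71, 74, 77]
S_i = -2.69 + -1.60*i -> [-2.69, -4.29, -5.89, -7.49, -9.09]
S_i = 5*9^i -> [5, 45, 405, 3645, 32805]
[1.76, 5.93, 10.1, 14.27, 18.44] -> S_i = 1.76 + 4.17*i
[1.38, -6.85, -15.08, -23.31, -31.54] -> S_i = 1.38 + -8.23*i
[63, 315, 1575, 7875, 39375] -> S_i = 63*5^i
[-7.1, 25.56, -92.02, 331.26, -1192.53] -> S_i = -7.10*(-3.60)^i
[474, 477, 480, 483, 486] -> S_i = 474 + 3*i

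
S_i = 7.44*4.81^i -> [7.44, 35.79, 172.13, 827.96, 3982.48]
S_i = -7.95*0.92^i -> [-7.95, -7.31, -6.73, -6.19, -5.7]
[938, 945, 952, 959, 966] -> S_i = 938 + 7*i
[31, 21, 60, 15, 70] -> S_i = Random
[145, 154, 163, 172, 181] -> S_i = 145 + 9*i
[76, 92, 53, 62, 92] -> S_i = Random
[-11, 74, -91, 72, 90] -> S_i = Random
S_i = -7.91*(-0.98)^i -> [-7.91, 7.75, -7.6, 7.44, -7.3]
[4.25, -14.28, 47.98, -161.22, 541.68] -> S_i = 4.25*(-3.36)^i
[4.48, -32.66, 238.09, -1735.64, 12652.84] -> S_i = 4.48*(-7.29)^i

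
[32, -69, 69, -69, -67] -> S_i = Random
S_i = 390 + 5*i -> [390, 395, 400, 405, 410]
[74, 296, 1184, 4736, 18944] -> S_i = 74*4^i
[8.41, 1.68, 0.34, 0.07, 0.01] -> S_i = 8.41*0.20^i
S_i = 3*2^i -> [3, 6, 12, 24, 48]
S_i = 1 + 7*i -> [1, 8, 15, 22, 29]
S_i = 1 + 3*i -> [1, 4, 7, 10, 13]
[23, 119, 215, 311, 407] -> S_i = 23 + 96*i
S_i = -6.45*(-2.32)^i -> [-6.45, 14.96, -34.72, 80.54, -186.86]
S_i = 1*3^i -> [1, 3, 9, 27, 81]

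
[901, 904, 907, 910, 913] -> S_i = 901 + 3*i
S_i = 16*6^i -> [16, 96, 576, 3456, 20736]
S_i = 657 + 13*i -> [657, 670, 683, 696, 709]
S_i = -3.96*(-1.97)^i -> [-3.96, 7.8, -15.37, 30.28, -59.64]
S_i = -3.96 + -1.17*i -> [-3.96, -5.13, -6.3, -7.47, -8.64]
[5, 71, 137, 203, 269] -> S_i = 5 + 66*i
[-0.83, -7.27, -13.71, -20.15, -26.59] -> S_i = -0.83 + -6.44*i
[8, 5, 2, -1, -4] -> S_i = 8 + -3*i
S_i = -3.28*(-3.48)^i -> [-3.28, 11.41, -39.72, 138.23, -481.05]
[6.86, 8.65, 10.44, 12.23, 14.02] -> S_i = 6.86 + 1.79*i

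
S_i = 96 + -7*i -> [96, 89, 82, 75, 68]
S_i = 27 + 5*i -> [27, 32, 37, 42, 47]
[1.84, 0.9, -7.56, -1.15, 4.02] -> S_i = Random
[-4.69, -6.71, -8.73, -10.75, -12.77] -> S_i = -4.69 + -2.02*i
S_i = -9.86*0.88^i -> [-9.86, -8.68, -7.64, -6.72, -5.91]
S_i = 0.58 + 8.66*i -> [0.58, 9.24, 17.9, 26.56, 35.22]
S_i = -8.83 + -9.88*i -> [-8.83, -18.71, -28.59, -38.47, -48.35]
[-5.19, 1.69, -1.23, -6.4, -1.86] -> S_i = Random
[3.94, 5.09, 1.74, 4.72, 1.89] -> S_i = Random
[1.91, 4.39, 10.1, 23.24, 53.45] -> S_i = 1.91*2.30^i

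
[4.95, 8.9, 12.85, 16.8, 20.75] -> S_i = 4.95 + 3.95*i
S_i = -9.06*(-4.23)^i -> [-9.06, 38.32, -162.11, 685.72, -2900.61]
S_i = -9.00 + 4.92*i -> [-9.0, -4.08, 0.84, 5.76, 10.68]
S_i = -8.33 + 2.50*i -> [-8.33, -5.83, -3.33, -0.83, 1.67]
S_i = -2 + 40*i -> [-2, 38, 78, 118, 158]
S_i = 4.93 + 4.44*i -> [4.93, 9.37, 13.81, 18.25, 22.69]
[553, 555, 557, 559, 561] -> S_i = 553 + 2*i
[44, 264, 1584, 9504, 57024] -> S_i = 44*6^i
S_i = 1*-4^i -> [1, -4, 16, -64, 256]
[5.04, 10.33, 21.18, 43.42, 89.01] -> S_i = 5.04*2.05^i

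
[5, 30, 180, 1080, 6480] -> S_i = 5*6^i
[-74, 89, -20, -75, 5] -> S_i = Random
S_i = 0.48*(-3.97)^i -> [0.48, -1.91, 7.57, -30.03, 119.23]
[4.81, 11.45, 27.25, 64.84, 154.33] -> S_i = 4.81*2.38^i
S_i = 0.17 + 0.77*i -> [0.17, 0.94, 1.71, 2.48, 3.25]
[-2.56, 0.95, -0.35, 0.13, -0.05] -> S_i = -2.56*(-0.37)^i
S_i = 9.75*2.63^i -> [9.75, 25.64, 67.44, 177.37, 466.47]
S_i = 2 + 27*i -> [2, 29, 56, 83, 110]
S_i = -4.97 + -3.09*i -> [-4.97, -8.06, -11.15, -14.24, -17.33]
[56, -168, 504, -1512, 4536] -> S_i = 56*-3^i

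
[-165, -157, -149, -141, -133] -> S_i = -165 + 8*i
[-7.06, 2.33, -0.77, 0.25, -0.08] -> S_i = -7.06*(-0.33)^i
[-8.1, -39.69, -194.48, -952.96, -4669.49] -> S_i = -8.10*4.90^i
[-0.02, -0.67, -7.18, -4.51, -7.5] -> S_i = Random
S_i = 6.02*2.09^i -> [6.02, 12.58, 26.3, 54.96, 114.86]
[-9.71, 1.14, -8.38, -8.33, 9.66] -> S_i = Random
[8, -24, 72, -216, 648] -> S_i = 8*-3^i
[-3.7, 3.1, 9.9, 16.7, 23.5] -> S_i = -3.70 + 6.80*i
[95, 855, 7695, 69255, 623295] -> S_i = 95*9^i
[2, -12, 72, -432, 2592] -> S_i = 2*-6^i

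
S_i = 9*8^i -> [9, 72, 576, 4608, 36864]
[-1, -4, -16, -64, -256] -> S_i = -1*4^i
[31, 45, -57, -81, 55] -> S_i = Random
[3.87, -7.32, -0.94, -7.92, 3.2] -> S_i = Random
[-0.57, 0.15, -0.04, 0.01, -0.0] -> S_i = -0.57*(-0.27)^i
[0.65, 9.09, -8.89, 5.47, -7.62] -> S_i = Random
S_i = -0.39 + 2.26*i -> [-0.39, 1.87, 4.13, 6.39, 8.65]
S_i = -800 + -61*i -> [-800, -861, -922, -983, -1044]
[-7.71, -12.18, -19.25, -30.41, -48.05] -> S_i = -7.71*1.58^i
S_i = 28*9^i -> [28, 252, 2268, 20412, 183708]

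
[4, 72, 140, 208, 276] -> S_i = 4 + 68*i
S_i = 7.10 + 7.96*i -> [7.1, 15.06, 23.02, 30.98, 38.94]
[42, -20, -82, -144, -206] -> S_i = 42 + -62*i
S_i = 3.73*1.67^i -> [3.73, 6.23, 10.4, 17.37, 29.01]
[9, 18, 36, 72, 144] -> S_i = 9*2^i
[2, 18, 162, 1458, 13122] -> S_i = 2*9^i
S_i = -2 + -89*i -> [-2, -91, -180, -269, -358]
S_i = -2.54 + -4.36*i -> [-2.54, -6.9, -11.26, -15.62, -19.98]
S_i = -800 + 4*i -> [-800, -796, -792, -788, -784]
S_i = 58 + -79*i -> [58, -21, -100, -179, -258]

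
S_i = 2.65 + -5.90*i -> [2.65, -3.25, -9.15, -15.05, -20.95]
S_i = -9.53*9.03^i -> [-9.53, -86.06, -777.08, -7017.08, -63364.19]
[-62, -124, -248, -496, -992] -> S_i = -62*2^i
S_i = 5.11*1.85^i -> [5.11, 9.45, 17.49, 32.35, 59.86]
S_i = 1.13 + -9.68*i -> [1.13, -8.55, -18.23, -27.91, -37.59]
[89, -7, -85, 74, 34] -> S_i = Random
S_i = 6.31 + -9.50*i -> [6.31, -3.19, -12.69, -22.19, -31.69]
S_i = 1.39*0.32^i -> [1.39, 0.44, 0.14, 0.05, 0.01]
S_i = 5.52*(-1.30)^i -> [5.52, -7.18, 9.33, -12.13, 15.77]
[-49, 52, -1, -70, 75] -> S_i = Random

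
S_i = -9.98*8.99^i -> [-9.98, -89.72, -806.58, -7251.2, -65188.25]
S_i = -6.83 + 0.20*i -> [-6.83, -6.63, -6.43, -6.23, -6.03]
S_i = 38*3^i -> [38, 114, 342, 1026, 3078]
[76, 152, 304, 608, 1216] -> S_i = 76*2^i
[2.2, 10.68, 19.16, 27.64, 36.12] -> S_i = 2.20 + 8.48*i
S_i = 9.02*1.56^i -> [9.02, 14.07, 21.95, 34.24, 53.42]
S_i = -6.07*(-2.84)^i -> [-6.07, 17.24, -48.96, 139.04, -394.88]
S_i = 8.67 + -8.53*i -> [8.67, 0.14, -8.39, -16.92, -25.45]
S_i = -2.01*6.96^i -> [-2.01, -13.99, -97.37, -677.68, -4716.64]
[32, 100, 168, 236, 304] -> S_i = 32 + 68*i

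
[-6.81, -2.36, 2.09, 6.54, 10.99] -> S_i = -6.81 + 4.45*i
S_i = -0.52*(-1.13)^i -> [-0.52, 0.59, -0.66, 0.75, -0.85]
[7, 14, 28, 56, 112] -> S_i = 7*2^i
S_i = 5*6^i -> [5, 30, 180, 1080, 6480]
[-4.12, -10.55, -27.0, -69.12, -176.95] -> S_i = -4.12*2.56^i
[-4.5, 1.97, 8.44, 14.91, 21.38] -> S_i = -4.50 + 6.47*i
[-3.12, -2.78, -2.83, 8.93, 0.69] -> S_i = Random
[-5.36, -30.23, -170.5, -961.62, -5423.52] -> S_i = -5.36*5.64^i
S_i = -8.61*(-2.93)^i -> [-8.61, 25.23, -73.92, 216.57, -634.56]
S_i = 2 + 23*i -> [2, 25, 48, 71, 94]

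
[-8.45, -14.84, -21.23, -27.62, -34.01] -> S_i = -8.45 + -6.39*i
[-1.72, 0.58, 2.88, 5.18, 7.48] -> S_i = -1.72 + 2.30*i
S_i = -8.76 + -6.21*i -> [-8.76, -14.97, -21.18, -27.39, -33.6]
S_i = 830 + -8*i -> [830, 822, 814, 806, 798]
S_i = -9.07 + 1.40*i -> [-9.07, -7.67, -6.27, -4.87, -3.47]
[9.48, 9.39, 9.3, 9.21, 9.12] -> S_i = 9.48 + -0.09*i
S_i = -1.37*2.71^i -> [-1.37, -3.71, -10.06, -27.27, -73.89]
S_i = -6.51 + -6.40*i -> [-6.51, -12.91, -19.31, -25.71, -32.11]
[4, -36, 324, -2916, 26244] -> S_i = 4*-9^i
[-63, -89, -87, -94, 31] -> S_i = Random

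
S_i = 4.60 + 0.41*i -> [4.6, 5.01, 5.42, 5.83, 6.24]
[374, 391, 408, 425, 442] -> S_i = 374 + 17*i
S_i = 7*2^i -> [7, 14, 28, 56, 112]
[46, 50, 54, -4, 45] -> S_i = Random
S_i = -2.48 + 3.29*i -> [-2.48, 0.81, 4.1, 7.39, 10.68]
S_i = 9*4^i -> [9, 36, 144, 576, 2304]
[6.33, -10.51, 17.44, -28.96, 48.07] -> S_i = 6.33*(-1.66)^i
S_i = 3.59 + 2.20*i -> [3.59, 5.79, 7.99, 10.19, 12.39]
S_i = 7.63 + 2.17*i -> [7.63, 9.8, 11.97, 14.14, 16.31]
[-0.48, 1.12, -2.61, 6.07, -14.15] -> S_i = -0.48*(-2.33)^i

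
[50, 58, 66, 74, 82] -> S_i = 50 + 8*i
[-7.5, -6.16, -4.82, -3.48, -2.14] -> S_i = -7.50 + 1.34*i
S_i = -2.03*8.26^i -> [-2.03, -16.77, -138.5, -1144.03, -9449.66]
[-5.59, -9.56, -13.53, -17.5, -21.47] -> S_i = -5.59 + -3.97*i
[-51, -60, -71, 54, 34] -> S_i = Random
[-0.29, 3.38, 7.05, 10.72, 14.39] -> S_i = -0.29 + 3.67*i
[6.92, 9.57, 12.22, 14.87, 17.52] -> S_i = 6.92 + 2.65*i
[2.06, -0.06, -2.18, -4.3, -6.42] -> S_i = 2.06 + -2.12*i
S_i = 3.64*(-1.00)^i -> [3.64, -3.64, 3.64, -3.64, 3.64]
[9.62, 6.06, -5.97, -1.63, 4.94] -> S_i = Random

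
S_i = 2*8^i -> [2, 16, 128, 1024, 8192]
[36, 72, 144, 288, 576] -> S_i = 36*2^i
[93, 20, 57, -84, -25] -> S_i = Random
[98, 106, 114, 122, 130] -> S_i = 98 + 8*i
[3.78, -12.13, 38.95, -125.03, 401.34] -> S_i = 3.78*(-3.21)^i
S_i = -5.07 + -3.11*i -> [-5.07, -8.18, -11.29, -14.4, -17.51]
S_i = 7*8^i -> [7, 56, 448, 3584, 28672]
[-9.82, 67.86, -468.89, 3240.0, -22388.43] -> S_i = -9.82*(-6.91)^i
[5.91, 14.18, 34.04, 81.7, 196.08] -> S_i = 5.91*2.40^i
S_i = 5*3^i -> [5, 15, 45, 135, 405]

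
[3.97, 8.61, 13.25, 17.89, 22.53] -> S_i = 3.97 + 4.64*i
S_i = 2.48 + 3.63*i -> [2.48, 6.11, 9.74, 13.37, 17.0]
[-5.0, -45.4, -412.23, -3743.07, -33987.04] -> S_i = -5.00*9.08^i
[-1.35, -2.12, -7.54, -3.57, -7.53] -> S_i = Random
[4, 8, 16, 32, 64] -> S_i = 4*2^i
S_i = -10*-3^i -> [-10, 30, -90, 270, -810]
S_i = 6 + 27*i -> [6, 33, 60, 87, 114]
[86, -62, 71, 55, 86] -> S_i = Random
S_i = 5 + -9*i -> [5, -4, -13, -22, -31]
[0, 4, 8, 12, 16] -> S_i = 0 + 4*i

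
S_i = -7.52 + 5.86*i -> [-7.52, -1.66, 4.2, 10.06, 15.92]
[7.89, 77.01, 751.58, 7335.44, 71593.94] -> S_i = 7.89*9.76^i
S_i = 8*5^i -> [8, 40, 200, 1000, 5000]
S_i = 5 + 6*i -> [5, 11, 17, 23, 29]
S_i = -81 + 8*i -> [-81, -73, -65, -57, -49]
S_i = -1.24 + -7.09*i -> [-1.24, -8.33, -15.42, -22.51, -29.6]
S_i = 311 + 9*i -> [311, 320, 329, 338, 347]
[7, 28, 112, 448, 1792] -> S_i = 7*4^i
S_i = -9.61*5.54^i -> [-9.61, -53.24, -294.95, -1634.0, -9052.37]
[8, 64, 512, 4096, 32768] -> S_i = 8*8^i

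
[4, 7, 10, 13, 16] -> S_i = 4 + 3*i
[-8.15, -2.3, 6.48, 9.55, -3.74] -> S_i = Random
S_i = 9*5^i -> [9, 45, 225, 1125, 5625]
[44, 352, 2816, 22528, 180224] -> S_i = 44*8^i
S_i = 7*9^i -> [7, 63, 567, 5103, 45927]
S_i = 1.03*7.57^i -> [1.03, 7.8, 59.02, 446.81, 3382.37]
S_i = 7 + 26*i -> [7, 33, 59, 85, 111]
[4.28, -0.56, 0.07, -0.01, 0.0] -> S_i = 4.28*(-0.13)^i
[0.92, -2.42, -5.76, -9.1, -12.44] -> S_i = 0.92 + -3.34*i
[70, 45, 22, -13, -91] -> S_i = Random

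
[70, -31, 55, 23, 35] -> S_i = Random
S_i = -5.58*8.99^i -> [-5.58, -50.16, -450.98, -4054.28, -36447.94]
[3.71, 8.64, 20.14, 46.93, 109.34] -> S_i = 3.71*2.33^i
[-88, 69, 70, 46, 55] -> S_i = Random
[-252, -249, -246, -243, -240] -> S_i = -252 + 3*i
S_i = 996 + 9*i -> [996, 1005, 1014, 1023, 1032]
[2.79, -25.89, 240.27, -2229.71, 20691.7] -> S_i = 2.79*(-9.28)^i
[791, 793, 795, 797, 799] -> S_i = 791 + 2*i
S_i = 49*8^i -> [49, 392, 3136, 25088, 200704]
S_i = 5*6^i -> [5, 30, 180, 1080, 6480]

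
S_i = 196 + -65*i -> [196, 131, 66, 1, -64]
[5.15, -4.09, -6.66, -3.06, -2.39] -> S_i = Random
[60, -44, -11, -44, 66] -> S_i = Random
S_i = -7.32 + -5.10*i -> [-7.32, -12.42, -17.52, -22.62, -27.72]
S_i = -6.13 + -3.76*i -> [-6.13, -9.89, -13.65, -17.41, -21.17]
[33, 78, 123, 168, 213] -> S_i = 33 + 45*i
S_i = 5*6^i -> [5, 30, 180, 1080, 6480]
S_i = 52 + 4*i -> [52, 56, 60, 64, 68]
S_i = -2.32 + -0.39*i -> [-2.32, -2.71, -3.1, -3.49, -3.88]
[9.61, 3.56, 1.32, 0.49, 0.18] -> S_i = 9.61*0.37^i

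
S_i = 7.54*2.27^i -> [7.54, 17.12, 38.85, 88.2, 200.2]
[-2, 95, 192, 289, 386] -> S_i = -2 + 97*i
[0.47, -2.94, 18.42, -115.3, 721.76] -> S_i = 0.47*(-6.26)^i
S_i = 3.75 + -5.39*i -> [3.75, -1.64, -7.03, -12.42, -17.81]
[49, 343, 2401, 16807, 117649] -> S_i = 49*7^i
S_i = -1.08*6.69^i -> [-1.08, -7.23, -48.34, -323.37, -2163.36]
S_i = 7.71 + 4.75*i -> [7.71, 12.46, 17.21, 21.96, 26.71]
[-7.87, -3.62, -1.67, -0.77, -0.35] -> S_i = -7.87*0.46^i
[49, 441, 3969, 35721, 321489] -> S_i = 49*9^i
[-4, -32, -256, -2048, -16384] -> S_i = -4*8^i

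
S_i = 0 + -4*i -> [0, -4, -8, -12, -16]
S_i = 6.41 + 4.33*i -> [6.41, 10.74, 15.07, 19.4, 23.73]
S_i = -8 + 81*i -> [-8, 73, 154, 235, 316]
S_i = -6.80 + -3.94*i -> [-6.8, -10.74, -14.68, -18.62, -22.56]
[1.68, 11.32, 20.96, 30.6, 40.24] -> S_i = 1.68 + 9.64*i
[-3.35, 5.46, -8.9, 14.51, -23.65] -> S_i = -3.35*(-1.63)^i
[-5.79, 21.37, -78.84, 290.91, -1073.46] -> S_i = -5.79*(-3.69)^i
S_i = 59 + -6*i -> [59, 53, 47, 41, 35]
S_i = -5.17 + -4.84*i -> [-5.17, -10.01, -14.85, -19.69, -24.53]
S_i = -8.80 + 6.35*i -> [-8.8, -2.45, 3.9, 10.25, 16.6]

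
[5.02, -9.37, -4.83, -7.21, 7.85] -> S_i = Random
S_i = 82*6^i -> [82, 492, 2952, 17712, 106272]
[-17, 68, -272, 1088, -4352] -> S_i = -17*-4^i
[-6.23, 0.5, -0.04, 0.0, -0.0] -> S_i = -6.23*(-0.08)^i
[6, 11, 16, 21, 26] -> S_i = 6 + 5*i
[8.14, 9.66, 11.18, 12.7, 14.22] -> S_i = 8.14 + 1.52*i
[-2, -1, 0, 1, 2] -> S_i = -2 + 1*i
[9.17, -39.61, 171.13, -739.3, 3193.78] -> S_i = 9.17*(-4.32)^i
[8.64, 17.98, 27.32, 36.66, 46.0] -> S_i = 8.64 + 9.34*i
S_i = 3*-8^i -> [3, -24, 192, -1536, 12288]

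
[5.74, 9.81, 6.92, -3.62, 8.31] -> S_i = Random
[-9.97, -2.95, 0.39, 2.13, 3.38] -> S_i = Random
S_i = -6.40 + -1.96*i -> [-6.4, -8.36, -10.32, -12.28, -14.24]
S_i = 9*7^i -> [9, 63, 441, 3087, 21609]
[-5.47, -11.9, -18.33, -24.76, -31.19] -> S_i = -5.47 + -6.43*i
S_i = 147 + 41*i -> [147, 188, 229, 270, 311]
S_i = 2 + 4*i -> [2, 6, 10, 14, 18]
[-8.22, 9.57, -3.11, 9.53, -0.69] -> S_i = Random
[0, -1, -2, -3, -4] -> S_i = 0 + -1*i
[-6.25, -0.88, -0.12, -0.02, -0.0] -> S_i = -6.25*0.14^i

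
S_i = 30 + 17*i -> [30, 47, 64, 81, 98]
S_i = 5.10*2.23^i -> [5.1, 11.37, 25.36, 56.56, 126.12]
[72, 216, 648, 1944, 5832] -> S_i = 72*3^i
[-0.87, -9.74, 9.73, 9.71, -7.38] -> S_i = Random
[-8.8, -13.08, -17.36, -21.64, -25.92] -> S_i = -8.80 + -4.28*i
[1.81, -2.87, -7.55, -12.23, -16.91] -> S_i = 1.81 + -4.68*i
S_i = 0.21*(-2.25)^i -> [0.21, -0.47, 1.06, -2.39, 5.38]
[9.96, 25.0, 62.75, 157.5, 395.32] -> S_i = 9.96*2.51^i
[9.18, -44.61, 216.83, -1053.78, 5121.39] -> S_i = 9.18*(-4.86)^i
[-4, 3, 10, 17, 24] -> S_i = -4 + 7*i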